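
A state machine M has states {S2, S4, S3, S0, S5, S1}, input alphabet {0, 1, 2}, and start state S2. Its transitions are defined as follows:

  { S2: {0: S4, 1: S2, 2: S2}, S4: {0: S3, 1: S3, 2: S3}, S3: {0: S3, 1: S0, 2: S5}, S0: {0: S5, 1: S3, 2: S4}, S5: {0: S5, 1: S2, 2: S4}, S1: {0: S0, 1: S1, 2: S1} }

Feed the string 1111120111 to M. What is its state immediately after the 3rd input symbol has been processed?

Trace: S2 -1-> S2 -1-> S2 -1-> S2
After 3 symbols: S2.

S2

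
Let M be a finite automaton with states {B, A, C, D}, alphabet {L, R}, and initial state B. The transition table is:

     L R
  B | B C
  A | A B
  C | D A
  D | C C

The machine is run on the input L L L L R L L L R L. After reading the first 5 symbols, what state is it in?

C

B → B → B → B → B → C
After 5 symbols: C.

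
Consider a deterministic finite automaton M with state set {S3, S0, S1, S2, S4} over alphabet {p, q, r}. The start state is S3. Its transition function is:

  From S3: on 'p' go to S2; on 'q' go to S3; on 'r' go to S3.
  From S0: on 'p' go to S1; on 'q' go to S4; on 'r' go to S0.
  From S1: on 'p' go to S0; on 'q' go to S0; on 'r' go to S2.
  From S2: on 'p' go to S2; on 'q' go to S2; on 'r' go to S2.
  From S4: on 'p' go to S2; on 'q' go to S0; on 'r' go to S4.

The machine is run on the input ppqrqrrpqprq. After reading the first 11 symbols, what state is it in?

S2

start at S3
read 'p': S3 → S2
read 'p': S2 → S2
read 'q': S2 → S2
read 'r': S2 → S2
read 'q': S2 → S2
read 'r': S2 → S2
read 'r': S2 → S2
read 'p': S2 → S2
read 'q': S2 → S2
read 'p': S2 → S2
read 'r': S2 → S2
After 11 symbols: S2.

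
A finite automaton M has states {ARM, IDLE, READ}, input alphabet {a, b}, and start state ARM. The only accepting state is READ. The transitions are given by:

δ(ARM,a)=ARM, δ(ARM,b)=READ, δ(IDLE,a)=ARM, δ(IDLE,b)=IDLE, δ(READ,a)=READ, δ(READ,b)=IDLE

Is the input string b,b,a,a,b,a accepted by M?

ARM → READ → IDLE → ARM → ARM → READ → READ
End state READ is accepting.

Yes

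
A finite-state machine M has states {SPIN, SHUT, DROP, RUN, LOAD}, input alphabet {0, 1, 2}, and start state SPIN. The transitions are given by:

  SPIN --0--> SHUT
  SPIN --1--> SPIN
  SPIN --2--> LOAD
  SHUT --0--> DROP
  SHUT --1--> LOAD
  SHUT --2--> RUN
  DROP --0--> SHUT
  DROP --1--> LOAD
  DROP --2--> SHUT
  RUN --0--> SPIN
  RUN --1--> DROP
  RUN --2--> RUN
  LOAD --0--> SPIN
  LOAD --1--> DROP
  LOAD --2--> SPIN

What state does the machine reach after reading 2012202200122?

SPIN → LOAD → SPIN → SPIN → LOAD → SPIN → SHUT → RUN → RUN → SPIN → SHUT → LOAD → SPIN → LOAD

LOAD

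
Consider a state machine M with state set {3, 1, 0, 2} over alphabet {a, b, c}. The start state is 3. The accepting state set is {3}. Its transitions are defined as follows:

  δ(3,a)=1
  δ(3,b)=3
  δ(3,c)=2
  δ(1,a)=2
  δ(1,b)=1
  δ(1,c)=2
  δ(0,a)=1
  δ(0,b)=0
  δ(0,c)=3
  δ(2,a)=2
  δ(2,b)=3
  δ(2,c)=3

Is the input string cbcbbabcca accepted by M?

No

start at 3
read 'c': 3 → 2
read 'b': 2 → 3
read 'c': 3 → 2
read 'b': 2 → 3
read 'b': 3 → 3
read 'a': 3 → 1
read 'b': 1 → 1
read 'c': 1 → 2
read 'c': 2 → 3
read 'a': 3 → 1
End state 1 is not accepting.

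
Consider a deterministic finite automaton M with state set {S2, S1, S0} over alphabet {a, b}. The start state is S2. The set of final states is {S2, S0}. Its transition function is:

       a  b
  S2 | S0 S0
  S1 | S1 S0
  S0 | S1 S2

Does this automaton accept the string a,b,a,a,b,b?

Yes

start at S2
read 'a': S2 → S0
read 'b': S0 → S2
read 'a': S2 → S0
read 'a': S0 → S1
read 'b': S1 → S0
read 'b': S0 → S2
End state S2 is accepting.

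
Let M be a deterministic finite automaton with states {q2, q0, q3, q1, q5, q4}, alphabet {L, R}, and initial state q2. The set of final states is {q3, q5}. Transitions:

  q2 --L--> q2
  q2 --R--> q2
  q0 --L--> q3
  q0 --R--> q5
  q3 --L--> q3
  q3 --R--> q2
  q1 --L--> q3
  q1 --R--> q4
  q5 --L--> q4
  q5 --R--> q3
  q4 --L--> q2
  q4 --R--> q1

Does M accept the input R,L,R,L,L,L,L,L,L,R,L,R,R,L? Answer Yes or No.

No

start at q2
read 'R': q2 → q2
read 'L': q2 → q2
read 'R': q2 → q2
read 'L': q2 → q2
read 'L': q2 → q2
read 'L': q2 → q2
read 'L': q2 → q2
read 'L': q2 → q2
read 'L': q2 → q2
read 'R': q2 → q2
read 'L': q2 → q2
read 'R': q2 → q2
read 'R': q2 → q2
read 'L': q2 → q2
End state q2 is not accepting.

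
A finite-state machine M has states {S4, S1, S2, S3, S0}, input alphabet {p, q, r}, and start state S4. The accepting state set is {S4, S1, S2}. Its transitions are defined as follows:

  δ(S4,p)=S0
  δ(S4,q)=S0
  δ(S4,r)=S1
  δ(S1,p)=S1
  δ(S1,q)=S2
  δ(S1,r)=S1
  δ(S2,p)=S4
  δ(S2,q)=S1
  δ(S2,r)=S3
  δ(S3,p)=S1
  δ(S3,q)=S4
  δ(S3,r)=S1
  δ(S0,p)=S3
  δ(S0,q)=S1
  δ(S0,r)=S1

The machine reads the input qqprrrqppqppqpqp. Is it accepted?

Trace: S4 -q-> S0 -q-> S1 -p-> S1 -r-> S1 -r-> S1 -r-> S1 -q-> S2 -p-> S4 -p-> S0 -q-> S1 -p-> S1 -p-> S1 -q-> S2 -p-> S4 -q-> S0 -p-> S3
End state S3 is not accepting.

No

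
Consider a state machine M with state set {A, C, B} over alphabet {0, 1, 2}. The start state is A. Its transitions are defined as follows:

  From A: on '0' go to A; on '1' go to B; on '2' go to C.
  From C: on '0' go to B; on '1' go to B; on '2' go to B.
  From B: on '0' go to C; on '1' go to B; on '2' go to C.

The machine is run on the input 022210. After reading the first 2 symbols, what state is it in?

C

A → A → C
After 2 symbols: C.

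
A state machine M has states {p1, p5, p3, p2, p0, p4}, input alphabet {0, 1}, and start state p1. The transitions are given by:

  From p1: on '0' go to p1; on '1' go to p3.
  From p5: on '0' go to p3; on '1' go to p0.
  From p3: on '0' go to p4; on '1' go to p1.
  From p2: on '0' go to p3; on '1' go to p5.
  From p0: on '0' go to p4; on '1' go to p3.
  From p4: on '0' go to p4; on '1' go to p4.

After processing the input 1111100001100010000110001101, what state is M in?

p4

p1 → p3 → p1 → p3 → p1 → p3 → p4 → p4 → p4 → p4 → p4 → p4 → p4 → p4 → p4 → p4 → p4 → p4 → p4 → p4 → p4 → p4 → p4 → p4 → p4 → p4 → p4 → p4 → p4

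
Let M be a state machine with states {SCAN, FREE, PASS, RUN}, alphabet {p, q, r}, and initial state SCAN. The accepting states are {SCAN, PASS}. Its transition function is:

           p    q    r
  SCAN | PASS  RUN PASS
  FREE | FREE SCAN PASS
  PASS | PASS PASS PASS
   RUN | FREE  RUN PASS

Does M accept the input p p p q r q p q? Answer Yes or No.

Yes

Trace: SCAN -p-> PASS -p-> PASS -p-> PASS -q-> PASS -r-> PASS -q-> PASS -p-> PASS -q-> PASS
End state PASS is accepting.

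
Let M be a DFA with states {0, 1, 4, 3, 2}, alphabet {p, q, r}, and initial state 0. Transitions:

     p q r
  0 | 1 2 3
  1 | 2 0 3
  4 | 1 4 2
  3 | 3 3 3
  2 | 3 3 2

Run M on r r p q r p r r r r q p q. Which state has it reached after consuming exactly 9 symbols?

3

Trace: 0 -r-> 3 -r-> 3 -p-> 3 -q-> 3 -r-> 3 -p-> 3 -r-> 3 -r-> 3 -r-> 3
After 9 symbols: 3.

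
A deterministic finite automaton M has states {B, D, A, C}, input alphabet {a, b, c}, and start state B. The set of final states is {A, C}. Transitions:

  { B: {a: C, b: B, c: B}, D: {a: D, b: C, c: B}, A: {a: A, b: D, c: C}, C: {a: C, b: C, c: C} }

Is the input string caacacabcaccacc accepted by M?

Trace: B -c-> B -a-> C -a-> C -c-> C -a-> C -c-> C -a-> C -b-> C -c-> C -a-> C -c-> C -c-> C -a-> C -c-> C -c-> C
End state C is accepting.

Yes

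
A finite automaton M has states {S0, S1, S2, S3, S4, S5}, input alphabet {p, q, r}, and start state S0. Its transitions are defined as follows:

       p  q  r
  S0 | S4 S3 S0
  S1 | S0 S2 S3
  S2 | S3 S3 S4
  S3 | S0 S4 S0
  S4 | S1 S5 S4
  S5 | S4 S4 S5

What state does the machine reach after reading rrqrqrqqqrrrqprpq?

Trace: S0 -r-> S0 -r-> S0 -q-> S3 -r-> S0 -q-> S3 -r-> S0 -q-> S3 -q-> S4 -q-> S5 -r-> S5 -r-> S5 -r-> S5 -q-> S4 -p-> S1 -r-> S3 -p-> S0 -q-> S3

S3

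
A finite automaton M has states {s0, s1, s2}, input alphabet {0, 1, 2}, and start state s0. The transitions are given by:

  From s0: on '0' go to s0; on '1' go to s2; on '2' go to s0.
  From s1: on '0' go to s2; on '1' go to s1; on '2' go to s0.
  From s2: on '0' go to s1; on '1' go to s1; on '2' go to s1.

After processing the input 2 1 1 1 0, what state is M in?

start at s0
read '2': s0 → s0
read '1': s0 → s2
read '1': s2 → s1
read '1': s1 → s1
read '0': s1 → s2

s2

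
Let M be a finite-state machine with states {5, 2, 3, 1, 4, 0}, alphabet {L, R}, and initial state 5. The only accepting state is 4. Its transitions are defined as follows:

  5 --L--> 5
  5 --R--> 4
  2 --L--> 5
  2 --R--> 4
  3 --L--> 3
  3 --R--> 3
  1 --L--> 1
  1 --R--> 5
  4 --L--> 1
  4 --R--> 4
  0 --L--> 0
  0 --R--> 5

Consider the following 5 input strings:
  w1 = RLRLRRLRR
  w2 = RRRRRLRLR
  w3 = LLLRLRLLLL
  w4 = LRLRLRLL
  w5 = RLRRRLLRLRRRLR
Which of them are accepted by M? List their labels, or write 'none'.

w1:
  start at 5
  read 'R': 5 → 4
  read 'L': 4 → 1
  read 'R': 1 → 5
  read 'L': 5 → 5
  read 'R': 5 → 4
  read 'R': 4 → 4
  read 'L': 4 → 1
  read 'R': 1 → 5
  read 'R': 5 → 4
  end 4, accepted
w2:
  start at 5
  read 'R': 5 → 4
  read 'R': 4 → 4
  read 'R': 4 → 4
  read 'R': 4 → 4
  read 'R': 4 → 4
  read 'L': 4 → 1
  read 'R': 1 → 5
  read 'L': 5 → 5
  read 'R': 5 → 4
  end 4, accepted
w3:
  start at 5
  read 'L': 5 → 5
  read 'L': 5 → 5
  read 'L': 5 → 5
  read 'R': 5 → 4
  read 'L': 4 → 1
  read 'R': 1 → 5
  read 'L': 5 → 5
  read 'L': 5 → 5
  read 'L': 5 → 5
  read 'L': 5 → 5
  end 5, rejected
w4:
  start at 5
  read 'L': 5 → 5
  read 'R': 5 → 4
  read 'L': 4 → 1
  read 'R': 1 → 5
  read 'L': 5 → 5
  read 'R': 5 → 4
  read 'L': 4 → 1
  read 'L': 1 → 1
  end 1, rejected
w5:
  start at 5
  read 'R': 5 → 4
  read 'L': 4 → 1
  read 'R': 1 → 5
  read 'R': 5 → 4
  read 'R': 4 → 4
  read 'L': 4 → 1
  read 'L': 1 → 1
  read 'R': 1 → 5
  read 'L': 5 → 5
  read 'R': 5 → 4
  read 'R': 4 → 4
  read 'R': 4 → 4
  read 'L': 4 → 1
  read 'R': 1 → 5
  end 5, rejected

w1, w2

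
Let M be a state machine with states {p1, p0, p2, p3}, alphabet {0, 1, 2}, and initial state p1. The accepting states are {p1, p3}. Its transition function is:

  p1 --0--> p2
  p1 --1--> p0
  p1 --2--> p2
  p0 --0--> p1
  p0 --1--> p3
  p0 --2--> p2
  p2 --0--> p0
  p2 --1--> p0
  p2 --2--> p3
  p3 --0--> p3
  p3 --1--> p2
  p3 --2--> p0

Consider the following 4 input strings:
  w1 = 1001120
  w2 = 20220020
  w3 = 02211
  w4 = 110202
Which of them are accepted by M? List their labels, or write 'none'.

w1, w2

w1: Trace: p1 -1-> p0 -0-> p1 -0-> p2 -1-> p0 -1-> p3 -2-> p0 -0-> p1  → end p1, accepted
w2: Trace: p1 -2-> p2 -0-> p0 -2-> p2 -2-> p3 -0-> p3 -0-> p3 -2-> p0 -0-> p1  → end p1, accepted
w3: Trace: p1 -0-> p2 -2-> p3 -2-> p0 -1-> p3 -1-> p2  → end p2, rejected
w4: Trace: p1 -1-> p0 -1-> p3 -0-> p3 -2-> p0 -0-> p1 -2-> p2  → end p2, rejected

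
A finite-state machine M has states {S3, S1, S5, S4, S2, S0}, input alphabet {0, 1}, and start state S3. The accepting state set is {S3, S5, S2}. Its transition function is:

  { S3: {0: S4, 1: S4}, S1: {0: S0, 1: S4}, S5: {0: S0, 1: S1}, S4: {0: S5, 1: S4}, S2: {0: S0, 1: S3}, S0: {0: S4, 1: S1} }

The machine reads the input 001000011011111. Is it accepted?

S3 → S4 → S5 → S1 → S0 → S4 → S5 → S0 → S1 → S4 → S5 → S1 → S4 → S4 → S4 → S4
End state S4 is not accepting.

No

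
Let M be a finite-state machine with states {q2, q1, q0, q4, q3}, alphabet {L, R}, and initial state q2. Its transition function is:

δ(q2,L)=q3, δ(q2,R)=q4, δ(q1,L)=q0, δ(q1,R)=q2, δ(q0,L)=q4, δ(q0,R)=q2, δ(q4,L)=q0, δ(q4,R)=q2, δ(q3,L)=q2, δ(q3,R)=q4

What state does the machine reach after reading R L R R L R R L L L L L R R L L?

q4

start at q2
read 'R': q2 → q4
read 'L': q4 → q0
read 'R': q0 → q2
read 'R': q2 → q4
read 'L': q4 → q0
read 'R': q0 → q2
read 'R': q2 → q4
read 'L': q4 → q0
read 'L': q0 → q4
read 'L': q4 → q0
read 'L': q0 → q4
read 'L': q4 → q0
read 'R': q0 → q2
read 'R': q2 → q4
read 'L': q4 → q0
read 'L': q0 → q4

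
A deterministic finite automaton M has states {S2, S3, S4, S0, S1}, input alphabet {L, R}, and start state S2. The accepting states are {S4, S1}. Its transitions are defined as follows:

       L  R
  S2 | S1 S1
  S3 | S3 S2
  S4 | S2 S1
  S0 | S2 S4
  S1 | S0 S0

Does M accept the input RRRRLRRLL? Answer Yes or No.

S2 → S1 → S0 → S4 → S1 → S0 → S4 → S1 → S0 → S2
End state S2 is not accepting.

No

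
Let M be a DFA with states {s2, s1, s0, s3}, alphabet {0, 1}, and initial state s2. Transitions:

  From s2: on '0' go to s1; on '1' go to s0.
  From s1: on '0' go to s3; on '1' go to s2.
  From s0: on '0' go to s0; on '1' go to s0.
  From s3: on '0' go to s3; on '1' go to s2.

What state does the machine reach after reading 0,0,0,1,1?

s0

start at s2
read '0': s2 → s1
read '0': s1 → s3
read '0': s3 → s3
read '1': s3 → s2
read '1': s2 → s0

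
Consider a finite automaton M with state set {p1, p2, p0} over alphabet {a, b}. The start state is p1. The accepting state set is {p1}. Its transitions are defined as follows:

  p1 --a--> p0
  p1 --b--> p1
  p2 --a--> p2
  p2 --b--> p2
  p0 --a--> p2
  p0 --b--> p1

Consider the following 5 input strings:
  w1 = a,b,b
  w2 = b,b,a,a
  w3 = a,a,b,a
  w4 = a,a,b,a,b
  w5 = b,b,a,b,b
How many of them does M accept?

w1: Trace: p1 -a-> p0 -b-> p1 -b-> p1  → end p1, accepted
w2: Trace: p1 -b-> p1 -b-> p1 -a-> p0 -a-> p2  → end p2, rejected
w3: Trace: p1 -a-> p0 -a-> p2 -b-> p2 -a-> p2  → end p2, rejected
w4: Trace: p1 -a-> p0 -a-> p2 -b-> p2 -a-> p2 -b-> p2  → end p2, rejected
w5: Trace: p1 -b-> p1 -b-> p1 -a-> p0 -b-> p1 -b-> p1  → end p1, accepted

2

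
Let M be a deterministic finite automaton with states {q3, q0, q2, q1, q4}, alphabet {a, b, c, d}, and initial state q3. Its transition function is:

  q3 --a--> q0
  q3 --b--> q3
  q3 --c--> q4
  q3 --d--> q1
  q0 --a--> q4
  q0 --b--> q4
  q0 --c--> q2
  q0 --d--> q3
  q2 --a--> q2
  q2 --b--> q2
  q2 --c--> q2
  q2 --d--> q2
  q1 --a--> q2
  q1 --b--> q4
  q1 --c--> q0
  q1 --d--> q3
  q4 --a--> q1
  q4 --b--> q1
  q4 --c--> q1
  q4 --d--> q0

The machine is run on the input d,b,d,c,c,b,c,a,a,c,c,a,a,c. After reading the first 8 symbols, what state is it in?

q3 → q1 → q4 → q0 → q2 → q2 → q2 → q2 → q2
After 8 symbols: q2.

q2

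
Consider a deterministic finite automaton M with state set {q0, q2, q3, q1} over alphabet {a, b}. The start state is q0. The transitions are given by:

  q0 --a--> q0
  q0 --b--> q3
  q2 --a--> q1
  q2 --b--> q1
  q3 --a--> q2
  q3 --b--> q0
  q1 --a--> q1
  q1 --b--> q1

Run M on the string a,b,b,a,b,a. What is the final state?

q2

start at q0
read 'a': q0 → q0
read 'b': q0 → q3
read 'b': q3 → q0
read 'a': q0 → q0
read 'b': q0 → q3
read 'a': q3 → q2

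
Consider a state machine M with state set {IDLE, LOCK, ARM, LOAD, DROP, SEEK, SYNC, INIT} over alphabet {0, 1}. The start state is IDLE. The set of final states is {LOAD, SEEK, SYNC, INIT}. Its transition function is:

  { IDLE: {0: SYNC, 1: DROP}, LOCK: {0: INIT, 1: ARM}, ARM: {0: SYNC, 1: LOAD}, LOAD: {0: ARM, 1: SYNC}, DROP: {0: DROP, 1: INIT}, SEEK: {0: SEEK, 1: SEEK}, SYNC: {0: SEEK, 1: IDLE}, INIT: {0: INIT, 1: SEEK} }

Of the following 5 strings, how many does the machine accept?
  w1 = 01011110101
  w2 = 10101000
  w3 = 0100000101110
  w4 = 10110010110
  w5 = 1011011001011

w1:
  start at IDLE
  read '0': IDLE → SYNC
  read '1': SYNC → IDLE
  read '0': IDLE → SYNC
  read '1': SYNC → IDLE
  read '1': IDLE → DROP
  read '1': DROP → INIT
  read '1': INIT → SEEK
  read '0': SEEK → SEEK
  read '1': SEEK → SEEK
  read '0': SEEK → SEEK
  read '1': SEEK → SEEK
  end SEEK, accepted
w2:
  start at IDLE
  read '1': IDLE → DROP
  read '0': DROP → DROP
  read '1': DROP → INIT
  read '0': INIT → INIT
  read '1': INIT → SEEK
  read '0': SEEK → SEEK
  read '0': SEEK → SEEK
  read '0': SEEK → SEEK
  end SEEK, accepted
w3:
  start at IDLE
  read '0': IDLE → SYNC
  read '1': SYNC → IDLE
  read '0': IDLE → SYNC
  read '0': SYNC → SEEK
  read '0': SEEK → SEEK
  read '0': SEEK → SEEK
  read '0': SEEK → SEEK
  read '1': SEEK → SEEK
  read '0': SEEK → SEEK
  read '1': SEEK → SEEK
  read '1': SEEK → SEEK
  read '1': SEEK → SEEK
  read '0': SEEK → SEEK
  end SEEK, accepted
w4:
  start at IDLE
  read '1': IDLE → DROP
  read '0': DROP → DROP
  read '1': DROP → INIT
  read '1': INIT → SEEK
  read '0': SEEK → SEEK
  read '0': SEEK → SEEK
  read '1': SEEK → SEEK
  read '0': SEEK → SEEK
  read '1': SEEK → SEEK
  read '1': SEEK → SEEK
  read '0': SEEK → SEEK
  end SEEK, accepted
w5:
  start at IDLE
  read '1': IDLE → DROP
  read '0': DROP → DROP
  read '1': DROP → INIT
  read '1': INIT → SEEK
  read '0': SEEK → SEEK
  read '1': SEEK → SEEK
  read '1': SEEK → SEEK
  read '0': SEEK → SEEK
  read '0': SEEK → SEEK
  read '1': SEEK → SEEK
  read '0': SEEK → SEEK
  read '1': SEEK → SEEK
  read '1': SEEK → SEEK
  end SEEK, accepted

5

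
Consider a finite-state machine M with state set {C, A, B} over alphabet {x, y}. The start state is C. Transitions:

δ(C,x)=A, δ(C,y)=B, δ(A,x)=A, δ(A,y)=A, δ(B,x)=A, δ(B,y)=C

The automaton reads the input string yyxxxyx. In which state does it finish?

A

C → B → C → A → A → A → A → A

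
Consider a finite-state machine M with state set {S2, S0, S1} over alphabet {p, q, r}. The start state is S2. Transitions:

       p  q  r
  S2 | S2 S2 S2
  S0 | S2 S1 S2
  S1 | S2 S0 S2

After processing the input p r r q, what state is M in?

S2 → S2 → S2 → S2 → S2

S2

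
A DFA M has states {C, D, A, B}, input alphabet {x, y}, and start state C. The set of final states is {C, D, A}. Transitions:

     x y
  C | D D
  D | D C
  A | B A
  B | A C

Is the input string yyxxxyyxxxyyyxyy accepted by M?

C → D → C → D → D → D → C → D → D → D → D → C → D → C → D → C → D
End state D is accepting.

Yes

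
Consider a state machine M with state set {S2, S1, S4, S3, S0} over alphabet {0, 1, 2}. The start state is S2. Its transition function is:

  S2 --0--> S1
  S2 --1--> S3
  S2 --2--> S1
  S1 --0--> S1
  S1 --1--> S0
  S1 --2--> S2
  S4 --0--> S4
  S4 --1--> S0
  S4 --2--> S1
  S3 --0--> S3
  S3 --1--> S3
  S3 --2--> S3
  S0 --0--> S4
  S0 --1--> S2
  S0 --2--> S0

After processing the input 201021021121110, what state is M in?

S3

S2 → S1 → S1 → S0 → S4 → S1 → S0 → S4 → S1 → S0 → S2 → S1 → S0 → S2 → S3 → S3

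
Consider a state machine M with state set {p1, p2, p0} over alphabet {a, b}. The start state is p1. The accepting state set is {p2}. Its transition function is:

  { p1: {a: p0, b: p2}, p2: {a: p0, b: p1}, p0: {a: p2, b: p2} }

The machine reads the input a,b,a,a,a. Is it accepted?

p1 → p0 → p2 → p0 → p2 → p0
End state p0 is not accepting.

No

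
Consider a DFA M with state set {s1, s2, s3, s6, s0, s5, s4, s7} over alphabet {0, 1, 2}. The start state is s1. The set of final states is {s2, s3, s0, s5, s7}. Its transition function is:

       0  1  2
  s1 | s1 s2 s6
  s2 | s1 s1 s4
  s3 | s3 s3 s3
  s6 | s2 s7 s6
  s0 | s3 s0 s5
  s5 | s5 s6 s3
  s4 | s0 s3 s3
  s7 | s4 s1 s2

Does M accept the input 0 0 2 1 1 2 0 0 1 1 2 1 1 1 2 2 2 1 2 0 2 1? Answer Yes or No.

Yes

start at s1
read '0': s1 → s1
read '0': s1 → s1
read '2': s1 → s6
read '1': s6 → s7
read '1': s7 → s1
read '2': s1 → s6
read '0': s6 → s2
read '0': s2 → s1
read '1': s1 → s2
read '1': s2 → s1
read '2': s1 → s6
read '1': s6 → s7
read '1': s7 → s1
read '1': s1 → s2
read '2': s2 → s4
read '2': s4 → s3
read '2': s3 → s3
read '1': s3 → s3
read '2': s3 → s3
read '0': s3 → s3
read '2': s3 → s3
read '1': s3 → s3
End state s3 is accepting.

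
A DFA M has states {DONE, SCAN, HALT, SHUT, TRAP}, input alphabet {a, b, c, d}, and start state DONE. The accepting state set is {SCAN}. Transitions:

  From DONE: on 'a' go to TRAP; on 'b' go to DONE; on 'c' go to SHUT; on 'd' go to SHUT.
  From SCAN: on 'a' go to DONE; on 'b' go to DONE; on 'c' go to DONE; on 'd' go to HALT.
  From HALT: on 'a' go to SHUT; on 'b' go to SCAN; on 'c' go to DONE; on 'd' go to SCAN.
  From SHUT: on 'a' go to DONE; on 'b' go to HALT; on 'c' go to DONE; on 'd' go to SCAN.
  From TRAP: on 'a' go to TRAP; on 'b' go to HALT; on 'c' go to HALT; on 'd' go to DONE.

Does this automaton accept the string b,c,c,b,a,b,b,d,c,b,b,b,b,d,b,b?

start at DONE
read 'b': DONE → DONE
read 'c': DONE → SHUT
read 'c': SHUT → DONE
read 'b': DONE → DONE
read 'a': DONE → TRAP
read 'b': TRAP → HALT
read 'b': HALT → SCAN
read 'd': SCAN → HALT
read 'c': HALT → DONE
read 'b': DONE → DONE
read 'b': DONE → DONE
read 'b': DONE → DONE
read 'b': DONE → DONE
read 'd': DONE → SHUT
read 'b': SHUT → HALT
read 'b': HALT → SCAN
End state SCAN is accepting.

Yes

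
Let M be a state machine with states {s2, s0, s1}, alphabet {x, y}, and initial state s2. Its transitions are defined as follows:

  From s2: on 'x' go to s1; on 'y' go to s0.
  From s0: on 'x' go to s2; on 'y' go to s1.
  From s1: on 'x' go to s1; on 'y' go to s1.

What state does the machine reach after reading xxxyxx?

start at s2
read 'x': s2 → s1
read 'x': s1 → s1
read 'x': s1 → s1
read 'y': s1 → s1
read 'x': s1 → s1
read 'x': s1 → s1

s1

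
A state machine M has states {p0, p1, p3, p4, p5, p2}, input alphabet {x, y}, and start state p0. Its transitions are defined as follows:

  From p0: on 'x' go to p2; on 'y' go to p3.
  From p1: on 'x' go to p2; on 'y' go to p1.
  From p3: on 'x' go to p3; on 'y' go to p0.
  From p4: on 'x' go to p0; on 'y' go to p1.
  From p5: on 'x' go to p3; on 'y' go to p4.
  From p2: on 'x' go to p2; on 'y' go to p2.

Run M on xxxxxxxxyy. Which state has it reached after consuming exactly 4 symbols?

start at p0
read 'x': p0 → p2
read 'x': p2 → p2
read 'x': p2 → p2
read 'x': p2 → p2
After 4 symbols: p2.

p2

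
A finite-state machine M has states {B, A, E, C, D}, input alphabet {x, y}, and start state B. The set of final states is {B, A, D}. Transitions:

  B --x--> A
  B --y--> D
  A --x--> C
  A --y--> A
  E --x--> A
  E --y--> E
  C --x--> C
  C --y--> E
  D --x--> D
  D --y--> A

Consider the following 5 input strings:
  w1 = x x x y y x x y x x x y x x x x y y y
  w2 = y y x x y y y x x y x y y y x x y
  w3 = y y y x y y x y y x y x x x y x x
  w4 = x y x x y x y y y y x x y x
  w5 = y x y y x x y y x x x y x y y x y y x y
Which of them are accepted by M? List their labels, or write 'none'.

w4, w5

w1: B → A → C → C → E → E → A → C → E → A → C → C → E → A → C → C → C → E → E → E  → end E, rejected
w2: B → D → A → C → C → E → E → E → A → C → E → A → A → A → A → C → C → E  → end E, rejected
w3: B → D → A → A → C → E → E → A → A → A → C → E → A → C → C → E → A → C  → end C, rejected
w4: B → A → A → C → C → E → A → A → A → A → A → C → C → E → A  → end A, accepted
w5: B → D → D → A → A → C → C → E → E → A → C → C → E → A → A → A → C → E → E → A → A  → end A, accepted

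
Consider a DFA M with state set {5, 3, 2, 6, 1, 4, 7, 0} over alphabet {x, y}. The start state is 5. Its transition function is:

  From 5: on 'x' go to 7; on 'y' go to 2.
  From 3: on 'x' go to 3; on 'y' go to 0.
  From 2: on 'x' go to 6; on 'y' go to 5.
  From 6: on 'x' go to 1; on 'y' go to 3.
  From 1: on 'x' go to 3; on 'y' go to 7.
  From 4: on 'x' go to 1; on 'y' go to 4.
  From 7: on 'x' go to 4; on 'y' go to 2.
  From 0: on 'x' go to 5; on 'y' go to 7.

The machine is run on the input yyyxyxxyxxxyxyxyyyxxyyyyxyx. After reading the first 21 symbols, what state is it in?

0

Trace: 5 -y-> 2 -y-> 5 -y-> 2 -x-> 6 -y-> 3 -x-> 3 -x-> 3 -y-> 0 -x-> 5 -x-> 7 -x-> 4 -y-> 4 -x-> 1 -y-> 7 -x-> 4 -y-> 4 -y-> 4 -y-> 4 -x-> 1 -x-> 3 -y-> 0
After 21 symbols: 0.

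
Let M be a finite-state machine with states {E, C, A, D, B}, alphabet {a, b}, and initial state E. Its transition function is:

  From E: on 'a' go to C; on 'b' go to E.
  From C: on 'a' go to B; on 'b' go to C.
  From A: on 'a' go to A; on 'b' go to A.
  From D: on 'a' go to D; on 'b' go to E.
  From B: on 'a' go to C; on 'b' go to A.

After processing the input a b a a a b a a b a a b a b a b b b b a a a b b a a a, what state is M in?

A

E → C → C → B → C → B → A → A → A → A → A → A → A → A → A → A → A → A → A → A → A → A → A → A → A → A → A → A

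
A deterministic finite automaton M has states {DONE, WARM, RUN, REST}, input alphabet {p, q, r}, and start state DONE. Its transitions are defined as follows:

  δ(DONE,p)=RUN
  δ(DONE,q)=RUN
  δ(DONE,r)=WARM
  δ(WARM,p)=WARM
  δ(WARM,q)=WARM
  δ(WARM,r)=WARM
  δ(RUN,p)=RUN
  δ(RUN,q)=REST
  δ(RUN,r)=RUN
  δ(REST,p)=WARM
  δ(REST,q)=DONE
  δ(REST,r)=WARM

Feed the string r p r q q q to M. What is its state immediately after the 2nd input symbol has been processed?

start at DONE
read 'r': DONE → WARM
read 'p': WARM → WARM
After 2 symbols: WARM.

WARM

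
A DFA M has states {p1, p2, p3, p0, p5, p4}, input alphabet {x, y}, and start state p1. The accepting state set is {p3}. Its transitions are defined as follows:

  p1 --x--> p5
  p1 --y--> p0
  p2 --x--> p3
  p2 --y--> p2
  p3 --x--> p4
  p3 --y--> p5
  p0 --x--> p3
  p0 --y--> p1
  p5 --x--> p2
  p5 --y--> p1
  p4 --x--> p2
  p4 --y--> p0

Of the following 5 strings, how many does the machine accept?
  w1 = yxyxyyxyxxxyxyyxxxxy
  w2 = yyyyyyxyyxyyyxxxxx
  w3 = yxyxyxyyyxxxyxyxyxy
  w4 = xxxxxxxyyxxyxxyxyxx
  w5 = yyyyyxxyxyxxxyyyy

w1: p1 → p0 → p3 → p5 → p2 → p2 → p2 → p3 → p5 → p2 → p3 → p4 → p0 → p3 → p5 → p1 → p5 → p2 → p3 → p4 → p0  → end p0, rejected
w2: p1 → p0 → p1 → p0 → p1 → p0 → p1 → p5 → p1 → p0 → p3 → p5 → p1 → p0 → p3 → p4 → p2 → p3 → p4  → end p4, rejected
w3: p1 → p0 → p3 → p5 → p2 → p2 → p3 → p5 → p1 → p0 → p3 → p4 → p2 → p2 → p3 → p5 → p2 → p2 → p3 → p5  → end p5, rejected
w4: p1 → p5 → p2 → p3 → p4 → p2 → p3 → p4 → p0 → p1 → p5 → p2 → p2 → p3 → p4 → p0 → p3 → p5 → p2 → p3  → end p3, accepted
w5: p1 → p0 → p1 → p0 → p1 → p0 → p3 → p4 → p0 → p3 → p5 → p2 → p3 → p4 → p0 → p1 → p0 → p1  → end p1, rejected

1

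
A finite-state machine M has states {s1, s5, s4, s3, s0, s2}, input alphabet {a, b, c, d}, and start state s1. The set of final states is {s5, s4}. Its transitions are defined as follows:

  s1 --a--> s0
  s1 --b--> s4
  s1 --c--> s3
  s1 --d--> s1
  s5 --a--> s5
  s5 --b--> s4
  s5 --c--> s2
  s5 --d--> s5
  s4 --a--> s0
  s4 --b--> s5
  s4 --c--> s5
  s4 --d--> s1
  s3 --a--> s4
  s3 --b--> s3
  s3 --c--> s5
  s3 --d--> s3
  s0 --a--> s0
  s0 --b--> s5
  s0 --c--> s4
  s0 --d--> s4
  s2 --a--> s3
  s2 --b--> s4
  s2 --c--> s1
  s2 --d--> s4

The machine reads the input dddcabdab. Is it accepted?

Yes

Trace: s1 -d-> s1 -d-> s1 -d-> s1 -c-> s3 -a-> s4 -b-> s5 -d-> s5 -a-> s5 -b-> s4
End state s4 is accepting.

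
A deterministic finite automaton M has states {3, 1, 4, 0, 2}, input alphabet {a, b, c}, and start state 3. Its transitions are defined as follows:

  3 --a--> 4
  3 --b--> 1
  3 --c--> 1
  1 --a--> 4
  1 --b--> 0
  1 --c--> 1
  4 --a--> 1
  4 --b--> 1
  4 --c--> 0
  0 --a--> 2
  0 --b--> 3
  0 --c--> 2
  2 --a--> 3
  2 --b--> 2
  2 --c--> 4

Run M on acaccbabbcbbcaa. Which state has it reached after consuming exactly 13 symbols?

4

start at 3
read 'a': 3 → 4
read 'c': 4 → 0
read 'a': 0 → 2
read 'c': 2 → 4
read 'c': 4 → 0
read 'b': 0 → 3
read 'a': 3 → 4
read 'b': 4 → 1
read 'b': 1 → 0
read 'c': 0 → 2
read 'b': 2 → 2
read 'b': 2 → 2
read 'c': 2 → 4
After 13 symbols: 4.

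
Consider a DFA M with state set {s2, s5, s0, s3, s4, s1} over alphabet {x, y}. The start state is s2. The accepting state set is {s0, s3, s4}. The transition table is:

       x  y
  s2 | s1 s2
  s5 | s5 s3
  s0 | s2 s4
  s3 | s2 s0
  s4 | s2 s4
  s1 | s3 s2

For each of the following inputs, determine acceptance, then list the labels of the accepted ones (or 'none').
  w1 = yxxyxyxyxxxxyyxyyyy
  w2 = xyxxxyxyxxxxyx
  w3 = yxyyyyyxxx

w1: s2 → s2 → s1 → s3 → s0 → s2 → s2 → s1 → s2 → s1 → s3 → s2 → s1 → s2 → s2 → s1 → s2 → s2 → s2 → s2  → end s2, rejected
w2: s2 → s1 → s2 → s1 → s3 → s2 → s2 → s1 → s2 → s1 → s3 → s2 → s1 → s2 → s1  → end s1, rejected
w3: s2 → s2 → s1 → s2 → s2 → s2 → s2 → s2 → s1 → s3 → s2  → end s2, rejected

none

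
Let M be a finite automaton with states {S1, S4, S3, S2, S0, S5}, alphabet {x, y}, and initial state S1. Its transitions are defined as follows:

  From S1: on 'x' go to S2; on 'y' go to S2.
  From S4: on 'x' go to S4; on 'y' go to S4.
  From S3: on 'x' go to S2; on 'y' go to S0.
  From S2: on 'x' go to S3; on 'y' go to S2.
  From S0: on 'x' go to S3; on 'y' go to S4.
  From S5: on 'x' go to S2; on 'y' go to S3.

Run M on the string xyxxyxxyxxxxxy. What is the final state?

Trace: S1 -x-> S2 -y-> S2 -x-> S3 -x-> S2 -y-> S2 -x-> S3 -x-> S2 -y-> S2 -x-> S3 -x-> S2 -x-> S3 -x-> S2 -x-> S3 -y-> S0

S0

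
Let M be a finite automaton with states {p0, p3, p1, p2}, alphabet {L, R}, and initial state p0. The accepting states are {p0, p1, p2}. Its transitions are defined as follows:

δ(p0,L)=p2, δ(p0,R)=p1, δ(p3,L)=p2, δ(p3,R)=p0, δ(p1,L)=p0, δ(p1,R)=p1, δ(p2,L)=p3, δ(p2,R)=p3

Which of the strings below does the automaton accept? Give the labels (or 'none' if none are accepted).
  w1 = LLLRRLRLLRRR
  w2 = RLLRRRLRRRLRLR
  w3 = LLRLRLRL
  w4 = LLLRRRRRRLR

w1, w2, w3, w4

w1:
  start at p0
  read 'L': p0 → p2
  read 'L': p2 → p3
  read 'L': p3 → p2
  read 'R': p2 → p3
  read 'R': p3 → p0
  read 'L': p0 → p2
  read 'R': p2 → p3
  read 'L': p3 → p2
  read 'L': p2 → p3
  read 'R': p3 → p0
  read 'R': p0 → p1
  read 'R': p1 → p1
  end p1, accepted
w2:
  start at p0
  read 'R': p0 → p1
  read 'L': p1 → p0
  read 'L': p0 → p2
  read 'R': p2 → p3
  read 'R': p3 → p0
  read 'R': p0 → p1
  read 'L': p1 → p0
  read 'R': p0 → p1
  read 'R': p1 → p1
  read 'R': p1 → p1
  read 'L': p1 → p0
  read 'R': p0 → p1
  read 'L': p1 → p0
  read 'R': p0 → p1
  end p1, accepted
w3:
  start at p0
  read 'L': p0 → p2
  read 'L': p2 → p3
  read 'R': p3 → p0
  read 'L': p0 → p2
  read 'R': p2 → p3
  read 'L': p3 → p2
  read 'R': p2 → p3
  read 'L': p3 → p2
  end p2, accepted
w4:
  start at p0
  read 'L': p0 → p2
  read 'L': p2 → p3
  read 'L': p3 → p2
  read 'R': p2 → p3
  read 'R': p3 → p0
  read 'R': p0 → p1
  read 'R': p1 → p1
  read 'R': p1 → p1
  read 'R': p1 → p1
  read 'L': p1 → p0
  read 'R': p0 → p1
  end p1, accepted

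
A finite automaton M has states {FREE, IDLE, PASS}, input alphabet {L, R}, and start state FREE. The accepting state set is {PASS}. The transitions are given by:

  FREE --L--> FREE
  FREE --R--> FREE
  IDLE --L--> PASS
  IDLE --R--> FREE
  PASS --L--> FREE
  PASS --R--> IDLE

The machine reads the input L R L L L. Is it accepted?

Trace: FREE -L-> FREE -R-> FREE -L-> FREE -L-> FREE -L-> FREE
End state FREE is not accepting.

No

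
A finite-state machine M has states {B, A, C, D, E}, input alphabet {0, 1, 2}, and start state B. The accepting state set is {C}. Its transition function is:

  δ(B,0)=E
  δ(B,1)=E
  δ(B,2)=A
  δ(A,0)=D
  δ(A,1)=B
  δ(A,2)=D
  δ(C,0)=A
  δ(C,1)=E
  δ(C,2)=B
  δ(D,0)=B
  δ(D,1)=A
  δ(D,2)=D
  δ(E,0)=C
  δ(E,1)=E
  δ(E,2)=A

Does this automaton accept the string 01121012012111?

No

Trace: B -0-> E -1-> E -1-> E -2-> A -1-> B -0-> E -1-> E -2-> A -0-> D -1-> A -2-> D -1-> A -1-> B -1-> E
End state E is not accepting.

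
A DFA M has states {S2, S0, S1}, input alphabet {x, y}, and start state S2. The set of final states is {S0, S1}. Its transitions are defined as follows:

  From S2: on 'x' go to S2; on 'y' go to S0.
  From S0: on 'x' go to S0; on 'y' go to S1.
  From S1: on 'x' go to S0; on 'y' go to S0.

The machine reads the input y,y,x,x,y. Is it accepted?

Yes

start at S2
read 'y': S2 → S0
read 'y': S0 → S1
read 'x': S1 → S0
read 'x': S0 → S0
read 'y': S0 → S1
End state S1 is accepting.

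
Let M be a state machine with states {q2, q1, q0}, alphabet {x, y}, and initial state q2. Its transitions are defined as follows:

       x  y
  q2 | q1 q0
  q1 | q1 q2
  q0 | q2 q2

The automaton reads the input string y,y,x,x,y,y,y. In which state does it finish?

start at q2
read 'y': q2 → q0
read 'y': q0 → q2
read 'x': q2 → q1
read 'x': q1 → q1
read 'y': q1 → q2
read 'y': q2 → q0
read 'y': q0 → q2

q2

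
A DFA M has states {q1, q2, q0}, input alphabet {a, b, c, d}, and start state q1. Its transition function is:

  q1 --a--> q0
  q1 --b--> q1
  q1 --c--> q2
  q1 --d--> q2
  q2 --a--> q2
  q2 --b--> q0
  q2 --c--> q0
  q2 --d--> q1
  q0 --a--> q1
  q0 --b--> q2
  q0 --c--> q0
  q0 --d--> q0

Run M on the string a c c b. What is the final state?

start at q1
read 'a': q1 → q0
read 'c': q0 → q0
read 'c': q0 → q0
read 'b': q0 → q2

q2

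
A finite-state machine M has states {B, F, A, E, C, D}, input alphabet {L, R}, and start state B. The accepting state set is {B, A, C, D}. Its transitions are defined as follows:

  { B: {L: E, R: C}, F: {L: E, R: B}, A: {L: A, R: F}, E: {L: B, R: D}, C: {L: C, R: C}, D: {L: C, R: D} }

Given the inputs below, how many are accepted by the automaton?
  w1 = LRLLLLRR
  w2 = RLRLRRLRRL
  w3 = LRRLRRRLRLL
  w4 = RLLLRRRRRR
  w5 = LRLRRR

5

w1: Trace: B -L-> E -R-> D -L-> C -L-> C -L-> C -L-> C -R-> C -R-> C  → end C, accepted
w2: Trace: B -R-> C -L-> C -R-> C -L-> C -R-> C -R-> C -L-> C -R-> C -R-> C -L-> C  → end C, accepted
w3: Trace: B -L-> E -R-> D -R-> D -L-> C -R-> C -R-> C -R-> C -L-> C -R-> C -L-> C -L-> C  → end C, accepted
w4: Trace: B -R-> C -L-> C -L-> C -L-> C -R-> C -R-> C -R-> C -R-> C -R-> C -R-> C  → end C, accepted
w5: Trace: B -L-> E -R-> D -L-> C -R-> C -R-> C -R-> C  → end C, accepted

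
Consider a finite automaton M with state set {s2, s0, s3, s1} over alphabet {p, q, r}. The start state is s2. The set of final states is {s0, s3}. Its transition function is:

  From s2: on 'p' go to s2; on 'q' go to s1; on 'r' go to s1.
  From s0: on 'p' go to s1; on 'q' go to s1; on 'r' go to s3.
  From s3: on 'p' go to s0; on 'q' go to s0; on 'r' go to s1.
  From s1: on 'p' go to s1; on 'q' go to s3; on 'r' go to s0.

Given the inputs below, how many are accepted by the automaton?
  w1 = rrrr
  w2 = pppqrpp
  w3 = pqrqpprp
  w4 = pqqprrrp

0

w1: s2 → s1 → s0 → s3 → s1  → end s1, rejected
w2: s2 → s2 → s2 → s2 → s1 → s0 → s1 → s1  → end s1, rejected
w3: s2 → s2 → s1 → s0 → s1 → s1 → s1 → s0 → s1  → end s1, rejected
w4: s2 → s2 → s1 → s3 → s0 → s3 → s1 → s0 → s1  → end s1, rejected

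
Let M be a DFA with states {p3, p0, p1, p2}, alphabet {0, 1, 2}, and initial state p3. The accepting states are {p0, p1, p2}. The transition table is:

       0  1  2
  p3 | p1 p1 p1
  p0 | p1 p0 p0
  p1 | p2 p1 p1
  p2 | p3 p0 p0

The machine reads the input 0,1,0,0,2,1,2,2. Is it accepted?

Yes

start at p3
read '0': p3 → p1
read '1': p1 → p1
read '0': p1 → p2
read '0': p2 → p3
read '2': p3 → p1
read '1': p1 → p1
read '2': p1 → p1
read '2': p1 → p1
End state p1 is accepting.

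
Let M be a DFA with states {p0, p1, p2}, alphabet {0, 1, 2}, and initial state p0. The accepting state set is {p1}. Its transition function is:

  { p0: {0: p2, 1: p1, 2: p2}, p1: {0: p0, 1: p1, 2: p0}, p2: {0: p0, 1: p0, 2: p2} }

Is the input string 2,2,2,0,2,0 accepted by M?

No

start at p0
read '2': p0 → p2
read '2': p2 → p2
read '2': p2 → p2
read '0': p2 → p0
read '2': p0 → p2
read '0': p2 → p0
End state p0 is not accepting.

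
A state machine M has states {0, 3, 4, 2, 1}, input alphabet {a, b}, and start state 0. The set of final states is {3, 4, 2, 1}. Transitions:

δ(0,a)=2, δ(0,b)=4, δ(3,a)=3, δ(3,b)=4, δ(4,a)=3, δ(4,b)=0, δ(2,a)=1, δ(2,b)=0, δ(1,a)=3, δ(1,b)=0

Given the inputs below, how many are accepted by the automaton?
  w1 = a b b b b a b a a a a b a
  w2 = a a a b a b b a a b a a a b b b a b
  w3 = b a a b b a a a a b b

2

w1: 0 → 2 → 0 → 4 → 0 → 4 → 3 → 4 → 3 → 3 → 3 → 3 → 4 → 3  → end 3, accepted
w2: 0 → 2 → 1 → 3 → 4 → 3 → 4 → 0 → 2 → 1 → 0 → 2 → 1 → 3 → 4 → 0 → 4 → 3 → 4  → end 4, accepted
w3: 0 → 4 → 3 → 3 → 4 → 0 → 2 → 1 → 3 → 3 → 4 → 0  → end 0, rejected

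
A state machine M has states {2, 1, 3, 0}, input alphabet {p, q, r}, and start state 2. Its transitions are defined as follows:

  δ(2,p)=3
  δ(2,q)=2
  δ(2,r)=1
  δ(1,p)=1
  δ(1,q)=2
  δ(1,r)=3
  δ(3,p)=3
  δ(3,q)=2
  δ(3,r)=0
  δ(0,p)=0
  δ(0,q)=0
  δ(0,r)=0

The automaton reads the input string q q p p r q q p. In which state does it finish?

Trace: 2 -q-> 2 -q-> 2 -p-> 3 -p-> 3 -r-> 0 -q-> 0 -q-> 0 -p-> 0

0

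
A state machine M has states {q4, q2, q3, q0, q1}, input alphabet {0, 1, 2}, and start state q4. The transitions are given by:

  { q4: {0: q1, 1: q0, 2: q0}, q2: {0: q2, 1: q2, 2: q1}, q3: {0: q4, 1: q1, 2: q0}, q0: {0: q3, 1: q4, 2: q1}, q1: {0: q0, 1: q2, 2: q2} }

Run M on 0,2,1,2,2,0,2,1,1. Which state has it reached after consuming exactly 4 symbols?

q1

q4 → q1 → q2 → q2 → q1
After 4 symbols: q1.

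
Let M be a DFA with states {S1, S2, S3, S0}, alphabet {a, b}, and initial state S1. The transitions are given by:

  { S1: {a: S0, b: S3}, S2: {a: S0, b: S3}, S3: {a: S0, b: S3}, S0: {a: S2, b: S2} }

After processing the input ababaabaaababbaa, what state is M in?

S2

S1 → S0 → S2 → S0 → S2 → S0 → S2 → S3 → S0 → S2 → S0 → S2 → S0 → S2 → S3 → S0 → S2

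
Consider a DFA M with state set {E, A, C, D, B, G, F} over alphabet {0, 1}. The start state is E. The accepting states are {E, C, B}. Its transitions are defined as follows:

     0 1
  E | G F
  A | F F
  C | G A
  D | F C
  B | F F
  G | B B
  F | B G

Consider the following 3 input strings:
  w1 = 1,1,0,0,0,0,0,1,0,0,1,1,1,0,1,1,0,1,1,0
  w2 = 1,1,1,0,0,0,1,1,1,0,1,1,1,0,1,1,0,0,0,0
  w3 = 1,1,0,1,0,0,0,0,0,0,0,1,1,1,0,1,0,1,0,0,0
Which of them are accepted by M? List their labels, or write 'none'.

w1, w2, w3

w1: Trace: E -1-> F -1-> G -0-> B -0-> F -0-> B -0-> F -0-> B -1-> F -0-> B -0-> F -1-> G -1-> B -1-> F -0-> B -1-> F -1-> G -0-> B -1-> F -1-> G -0-> B  → end B, accepted
w2: Trace: E -1-> F -1-> G -1-> B -0-> F -0-> B -0-> F -1-> G -1-> B -1-> F -0-> B -1-> F -1-> G -1-> B -0-> F -1-> G -1-> B -0-> F -0-> B -0-> F -0-> B  → end B, accepted
w3: Trace: E -1-> F -1-> G -0-> B -1-> F -0-> B -0-> F -0-> B -0-> F -0-> B -0-> F -0-> B -1-> F -1-> G -1-> B -0-> F -1-> G -0-> B -1-> F -0-> B -0-> F -0-> B  → end B, accepted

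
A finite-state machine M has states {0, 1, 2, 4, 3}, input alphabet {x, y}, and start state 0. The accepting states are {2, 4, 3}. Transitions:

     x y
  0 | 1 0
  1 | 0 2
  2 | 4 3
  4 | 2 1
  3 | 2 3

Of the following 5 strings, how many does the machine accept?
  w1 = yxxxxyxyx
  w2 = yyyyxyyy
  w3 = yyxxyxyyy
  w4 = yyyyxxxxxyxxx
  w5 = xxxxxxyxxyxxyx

w1: Trace: 0 -y-> 0 -x-> 1 -x-> 0 -x-> 1 -x-> 0 -y-> 0 -x-> 1 -y-> 2 -x-> 4  → end 4, accepted
w2: Trace: 0 -y-> 0 -y-> 0 -y-> 0 -y-> 0 -x-> 1 -y-> 2 -y-> 3 -y-> 3  → end 3, accepted
w3: Trace: 0 -y-> 0 -y-> 0 -x-> 1 -x-> 0 -y-> 0 -x-> 1 -y-> 2 -y-> 3 -y-> 3  → end 3, accepted
w4: Trace: 0 -y-> 0 -y-> 0 -y-> 0 -y-> 0 -x-> 1 -x-> 0 -x-> 1 -x-> 0 -x-> 1 -y-> 2 -x-> 4 -x-> 2 -x-> 4  → end 4, accepted
w5: Trace: 0 -x-> 1 -x-> 0 -x-> 1 -x-> 0 -x-> 1 -x-> 0 -y-> 0 -x-> 1 -x-> 0 -y-> 0 -x-> 1 -x-> 0 -y-> 0 -x-> 1  → end 1, rejected

4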